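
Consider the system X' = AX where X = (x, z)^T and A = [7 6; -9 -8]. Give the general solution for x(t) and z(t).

x(t) = -2C_1e^(-2t) - C_2e^(t), z(t) = 3C_1e^(-2t) + C_2e^(t)

Coefficient matrix A = [[7, 6], [-9, -8]].
Characteristic polynomial det(A - λI) = λ^2 + λ - 2 = 0.
Eigenvalues λ = -2, 1.
For λ=-2: (A-λI) row 1 is [9, 6], so an eigenvector is (-2, 3).
For λ=1: (A-λI) row 1 is [6, 6], so an eigenvector is (-1, 1).
General solution: C_1e^(-2t)(-2,3) + C_2e^(t)(-1,1).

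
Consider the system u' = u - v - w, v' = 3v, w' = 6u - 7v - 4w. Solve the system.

Coefficient matrix A = [[1, -1, -1], [0, 3, 0], [6, -7, -4]].
det(A - λI) = 0 gives eigenvalues λ = -1, 3, -2.
For λ=-1: eigenvector (1,0,2).
For λ=3: eigenvector (0,1,-1).
For λ=-2: eigenvector (1,0,3).
General solution: C_1e^(-t)(1,0,2) + C_2e^(3t)(0,1,-1) + C_3e^(-2t)(1,0,3).

u(t) = C_1e^(-t) + C_3e^(-2t), v(t) = C_2e^(3t), w(t) = 2C_1e^(-t) - C_2e^(3t) + 3C_3e^(-2t)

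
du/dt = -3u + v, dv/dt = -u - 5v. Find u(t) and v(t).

u(t) = K_1e^(-4t) + K_2te^(-4t) + 2K_2e^(-4t), v(t) = -K_1e^(-4t) - K_2te^(-4t) - K_2e^(-4t)

Coefficient matrix A = [[-3, 1], [-1, -5]].
Characteristic polynomial det(A - λI) = λ^2 + 8λ + 16 = 0.
Single eigenvalue λ = -4 with algebraic multiplicity 2.
Eigenvector v = (1,-1); generalized eigenvector w with (A-λI)w=v is (2,-1).
General solution: e^(-4t)[K_1·v + K_2·(t·v + w)].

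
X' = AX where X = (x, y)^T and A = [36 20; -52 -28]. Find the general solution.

x(t) = -2K_1e^(4t)sin(4t) + K_1e^(4t)cos(4t) + K_2e^(4t)sin(4t) + 2K_2e^(4t)cos(4t), y(t) = 3K_1e^(4t)sin(4t) - 2K_1e^(4t)cos(4t) - 2K_2e^(4t)sin(4t) - 3K_2e^(4t)cos(4t)

Coefficient matrix A = [[36, 20], [-52, -28]].
Characteristic polynomial det(A - λI) = λ^2 - 8λ + 32 = 0.
Eigenvalues λ = 4 ± 4i (complex conjugate pair).
For λ=4+4i: an eigenvector is (1,-2) - i(-2,3) = (1 + 2i, -2 - 3i).
A real fundamental pair from Re and Im of e^((4+4i)t)v: X_1 = e^(4t)(cos(4t)·(1,-2) + sin(4t)·(-2,3)), X_2 = e^(4t)(sin(4t)·(1,-2) - cos(4t)·(-2,3)).
General solution: K_1X_1 + K_2X_2.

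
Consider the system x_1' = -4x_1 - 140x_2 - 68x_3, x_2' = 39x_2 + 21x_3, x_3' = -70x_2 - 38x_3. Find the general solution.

x_1(t) = C_1e^(-4t) - 4C_2e^(-3t) - 10C_3e^(4t), x_2(t) = C_2e^(-3t) + 3C_3e^(4t), x_3(t) = -2C_2e^(-3t) - 5C_3e^(4t)

Coefficient matrix A = [[-4, -140, -68], [0, 39, 21], [0, -70, -38]].
det(A - λI) = 0 gives eigenvalues λ = -4, -3, 4.
For λ=-4: eigenvector (1,0,0).
For λ=-3: eigenvector (-4,1,-2).
For λ=4: eigenvector (-10,3,-5).
General solution: C_1e^(-4t)(1,0,0) + C_2e^(-3t)(-4,1,-2) + C_3e^(4t)(-10,3,-5).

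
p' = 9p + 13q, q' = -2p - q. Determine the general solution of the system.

p(t) = -2C_1e^(4t)sin(t) - 3C_1e^(4t)cos(t) - 3C_2e^(4t)sin(t) + 2C_2e^(4t)cos(t), q(t) = C_1e^(4t)sin(t) + C_1e^(4t)cos(t) + C_2e^(4t)sin(t) - C_2e^(4t)cos(t)

Coefficient matrix A = [[9, 13], [-2, -1]].
Characteristic polynomial det(A - λI) = λ^2 - 8λ + 17 = 0.
Eigenvalues λ = 4 ± i (complex conjugate pair).
For λ=4+i: an eigenvector is (-3,1) - i(-2,1) = (-3 + 2i, 1 - i).
A real fundamental pair from Re and Im of e^((4+i)t)v: X_1 = e^(4t)(cos(t)·(-3,1) + sin(t)·(-2,1)), X_2 = e^(4t)(sin(t)·(-3,1) - cos(t)·(-2,1)).
General solution: C_1X_1 + C_2X_2.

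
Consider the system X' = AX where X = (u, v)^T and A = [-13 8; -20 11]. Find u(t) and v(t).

u(t) = -c_1e^(-t)sin(4t) - c_1e^(-t)cos(4t) - c_2e^(-t)sin(4t) + c_2e^(-t)cos(4t), v(t) = -c_1e^(-t)sin(4t) - 2c_1e^(-t)cos(4t) - 2c_2e^(-t)sin(4t) + c_2e^(-t)cos(4t)

Coefficient matrix A = [[-13, 8], [-20, 11]].
Characteristic polynomial det(A - λI) = λ^2 + 2λ + 17 = 0.
Eigenvalues λ = -1 ± 4i (complex conjugate pair).
For λ=-1+4i: an eigenvector is (-1,-2) - i(-1,-1) = (-1 + i, -2 + i).
A real fundamental pair from Re and Im of e^((-1+4i)t)v: X_1 = e^(-t)(cos(4t)·(-1,-2) + sin(4t)·(-1,-1)), X_2 = e^(-t)(sin(4t)·(-1,-2) - cos(4t)·(-1,-1)).
General solution: c_1X_1 + c_2X_2.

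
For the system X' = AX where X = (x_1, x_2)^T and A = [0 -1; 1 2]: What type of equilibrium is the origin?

A = [[0,-1],[1,2]]; det(A-λI) = λ^2 - 2λ + 1.
repeated λ = 1 with a single eigenvector.

unstable improper node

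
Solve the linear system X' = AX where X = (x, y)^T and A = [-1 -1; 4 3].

Coefficient matrix A = [[-1, -1], [4, 3]].
Characteristic polynomial det(A - λI) = λ^2 - 2λ + 1 = 0.
Single eigenvalue λ = 1 with algebraic multiplicity 2.
Eigenvector v = (1,-2); generalized eigenvector w with (A-λI)w=v is (1,-3).
General solution: e^(t)[K_1·v + K_2·(t·v + w)].

x(t) = K_1e^(t) + K_2te^(t) + K_2e^(t), y(t) = -2K_1e^(t) - 2K_2te^(t) - 3K_2e^(t)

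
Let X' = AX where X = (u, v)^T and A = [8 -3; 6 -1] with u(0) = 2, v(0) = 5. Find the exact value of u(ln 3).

-216

A = [[8,-3],[6,-1]]; eigenvalues λ = 2, 5.
Eigenvectors: (-1,-2) for λ=2, (-1,-1) for λ=5.
From the initial condition, c_1 = -3, c_2 = 1.
u(ln 3) = (-3)(3^2)(-1) + (1)(3^5)(-1) = -216.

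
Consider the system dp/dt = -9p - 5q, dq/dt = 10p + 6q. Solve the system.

p(t) = -C_1e^(-4t) - C_2e^(t), q(t) = C_1e^(-4t) + 2C_2e^(t)

Coefficient matrix A = [[-9, -5], [10, 6]].
Characteristic polynomial det(A - λI) = λ^2 + 3λ - 4 = 0.
Eigenvalues λ = -4, 1.
For λ=-4: (A-λI) row 1 is [-5, -5], so an eigenvector is (-1, 1).
For λ=1: (A-λI) row 1 is [-10, -5], so an eigenvector is (-1, 2).
General solution: C_1e^(-4t)(-1,1) + C_2e^(t)(-1,2).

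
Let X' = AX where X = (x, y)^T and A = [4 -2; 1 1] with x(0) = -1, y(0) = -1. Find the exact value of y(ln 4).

-16

A = [[4,-2],[1,1]]; eigenvalues λ = 3, 2.
Eigenvectors: (2,1) for λ=3, (1,1) for λ=2.
From the initial condition, c_1 = 0, c_2 = -1.
y(ln 4) = (0)(4^3)(1) + (-1)(4^2)(1) = -16.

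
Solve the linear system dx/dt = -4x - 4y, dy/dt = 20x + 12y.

Coefficient matrix A = [[-4, -4], [20, 12]].
Characteristic polynomial det(A - λI) = λ^2 - 8λ + 32 = 0.
Eigenvalues λ = 4 ± 4i (complex conjugate pair).
For λ=4+4i: an eigenvector is (1,-2) - i(0,1) = (1, -2 - i).
A real fundamental pair from Re and Im of e^((4+4i)t)v: X_1 = e^(4t)(cos(4t)·(1,-2) + sin(4t)·(0,1)), X_2 = e^(4t)(sin(4t)·(1,-2) - cos(4t)·(0,1)).
General solution: K_1X_1 + K_2X_2.

x(t) = K_1e^(4t)cos(4t) + K_2e^(4t)sin(4t), y(t) = K_1e^(4t)sin(4t) - 2K_1e^(4t)cos(4t) - 2K_2e^(4t)sin(4t) - K_2e^(4t)cos(4t)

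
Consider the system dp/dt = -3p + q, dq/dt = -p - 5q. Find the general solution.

p(t) = -C_1e^(-4t) - C_2te^(-4t) - 3C_2e^(-4t), q(t) = C_1e^(-4t) + C_2te^(-4t) + 2C_2e^(-4t)

Coefficient matrix A = [[-3, 1], [-1, -5]].
Characteristic polynomial det(A - λI) = λ^2 + 8λ + 16 = 0.
Single eigenvalue λ = -4 with algebraic multiplicity 2.
Eigenvector v = (-1,1); generalized eigenvector w with (A-λI)w=v is (-3,2).
General solution: e^(-4t)[C_1·v + C_2·(t·v + w)].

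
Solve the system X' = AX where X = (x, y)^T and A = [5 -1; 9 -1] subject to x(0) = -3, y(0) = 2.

Coefficient matrix A = [[5, -1], [9, -1]].
Characteristic polynomial det(A - λI) = λ^2 - 4λ + 4 = 0.
Single eigenvalue λ = 2 with algebraic multiplicity 2.
Eigenvector v = (1,3); generalized eigenvector w with (A-λI)w=v is (0,-1).
General solution: e^(2t)[K_1·v + K_2·(t·v + w)].
Applying x(0)=-3, y(0)=2 gives K_1=-3, K_2=-11.

x(t) = -11te^(2t) - 3e^(2t), y(t) = -33te^(2t) + 2e^(2t)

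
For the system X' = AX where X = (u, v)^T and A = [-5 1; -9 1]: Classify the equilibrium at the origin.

A = [[-5,1],[-9,1]]; det(A-λI) = λ^2 + 4λ + 4.
repeated λ = -2 with a single eigenvector.

stable improper node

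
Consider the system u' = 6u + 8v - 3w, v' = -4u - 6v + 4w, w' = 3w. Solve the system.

Coefficient matrix A = [[6, 8, -3], [-4, -6, 4], [0, 0, 3]].
det(A - λI) = 0 gives eigenvalues λ = -2, 2, 3.
For λ=-2: eigenvector (-1,1,0).
For λ=2: eigenvector (-2,1,0).
For λ=3: eigenvector (1,0,1).
General solution: C_1e^(-2t)(-1,1,0) + C_2e^(2t)(-2,1,0) + C_3e^(3t)(1,0,1).

u(t) = -C_1e^(-2t) - 2C_2e^(2t) + C_3e^(3t), v(t) = C_1e^(-2t) + C_2e^(2t), w(t) = C_3e^(3t)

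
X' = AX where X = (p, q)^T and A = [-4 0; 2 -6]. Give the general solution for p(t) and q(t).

p(t) = K_1e^(-4t), q(t) = K_1e^(-4t) - K_2e^(-6t)

Coefficient matrix A = [[-4, 0], [2, -6]].
Characteristic polynomial det(A - λI) = λ^2 + 10λ + 24 = 0.
Eigenvalues λ = -4, -6.
For λ=-4: (A-λI) row 2 is [2, -2], so an eigenvector is (1, 1).
For λ=-6: (A-λI) row 1 is [2, 0], so an eigenvector is (0, -1).
General solution: K_1e^(-4t)(1,1) + K_2e^(-6t)(0,-1).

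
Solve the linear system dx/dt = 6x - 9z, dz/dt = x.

Coefficient matrix A = [[6, -9], [1, 0]].
Characteristic polynomial det(A - λI) = λ^2 - 6λ + 9 = 0.
Single eigenvalue λ = 3 with algebraic multiplicity 2.
Eigenvector v = (-3,-1); generalized eigenvector w with (A-λI)w=v is (-1,0).
General solution: e^(3t)[c_1·v + c_2·(t·v + w)].

x(t) = -3c_1e^(3t) - 3c_2te^(3t) - c_2e^(3t), z(t) = -c_1e^(3t) - c_2te^(3t)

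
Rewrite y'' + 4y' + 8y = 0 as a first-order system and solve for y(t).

Let x_1 = y, x_2 = y'. Then x_1' = x_2 and x_2' = -8x_1 - 4x_2.
A = [[0,1],[-8,-4]]; det(A-λI) = λ^2 + 4λ + 8.
Eigenvalues λ = -2 ± 2i.

y(t) = C_1e^(-2t)cos(2t) + C_2e^(-2t)sin(2t)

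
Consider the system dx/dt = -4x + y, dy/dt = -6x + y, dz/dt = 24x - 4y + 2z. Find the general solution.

x(t) = c_1e^(-t) + c_2e^(-2t), y(t) = 3c_1e^(-t) + 2c_2e^(-2t), z(t) = -4c_1e^(-t) - 4c_2e^(-2t) + c_3e^(2t)

Coefficient matrix A = [[-4, 1, 0], [-6, 1, 0], [24, -4, 2]].
det(A - λI) = 0 gives eigenvalues λ = -1, -2, 2.
For λ=-1: eigenvector (1,3,-4).
For λ=-2: eigenvector (1,2,-4).
For λ=2: eigenvector (0,0,1).
General solution: c_1e^(-t)(1,3,-4) + c_2e^(-2t)(1,2,-4) + c_3e^(2t)(0,0,1).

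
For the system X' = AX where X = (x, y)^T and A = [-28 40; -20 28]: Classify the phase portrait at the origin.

A = [[-28,40],[-20,28]]; det(A-λI) = λ^2 + 16.
λ = 0 ± 4i: zero real part.

center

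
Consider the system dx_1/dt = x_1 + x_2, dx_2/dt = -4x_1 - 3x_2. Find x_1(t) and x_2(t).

Coefficient matrix A = [[1, 1], [-4, -3]].
Characteristic polynomial det(A - λI) = λ^2 + 2λ + 1 = 0.
Single eigenvalue λ = -1 with algebraic multiplicity 2.
Eigenvector v = (1,-2); generalized eigenvector w with (A-λI)w=v is (2,-3).
General solution: e^(-t)[K_1·v + K_2·(t·v + w)].

x_1(t) = K_1e^(-t) + K_2te^(-t) + 2K_2e^(-t), x_2(t) = -2K_1e^(-t) - 2K_2te^(-t) - 3K_2e^(-t)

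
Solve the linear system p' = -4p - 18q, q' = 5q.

p(t) = -C_1e^(-4t) - 2C_2e^(5t), q(t) = C_2e^(5t)

Coefficient matrix A = [[-4, -18], [0, 5]].
Characteristic polynomial det(A - λI) = λ^2 - λ - 20 = 0.
Eigenvalues λ = -4, 5.
For λ=-4: (A-λI) row 1 is [0, -18], so an eigenvector is (-1, 0).
For λ=5: (A-λI) row 1 is [-9, -18], so an eigenvector is (-2, 1).
General solution: C_1e^(-4t)(-1,0) + C_2e^(5t)(-2,1).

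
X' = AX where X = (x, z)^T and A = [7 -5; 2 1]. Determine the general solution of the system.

Coefficient matrix A = [[7, -5], [2, 1]].
Characteristic polynomial det(A - λI) = λ^2 - 8λ + 17 = 0.
Eigenvalues λ = 4 ± i (complex conjugate pair).
For λ=4+i: an eigenvector is (1,1) - i(-2,-1) = (1 + 2i, 1 + i).
A real fundamental pair from Re and Im of e^((4+i)t)v: X_1 = e^(4t)(cos(t)·(1,1) + sin(t)·(-2,-1)), X_2 = e^(4t)(sin(t)·(1,1) - cos(t)·(-2,-1)).
General solution: c_1X_1 + c_2X_2.

x(t) = -2c_1e^(4t)sin(t) + c_1e^(4t)cos(t) + c_2e^(4t)sin(t) + 2c_2e^(4t)cos(t), z(t) = -c_1e^(4t)sin(t) + c_1e^(4t)cos(t) + c_2e^(4t)sin(t) + c_2e^(4t)cos(t)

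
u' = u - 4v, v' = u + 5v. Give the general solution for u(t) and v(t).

Coefficient matrix A = [[1, -4], [1, 5]].
Characteristic polynomial det(A - λI) = λ^2 - 6λ + 9 = 0.
Single eigenvalue λ = 3 with algebraic multiplicity 2.
Eigenvector v = (-2,1); generalized eigenvector w with (A-λI)w=v is (-3,2).
General solution: e^(3t)[c_1·v + c_2·(t·v + w)].

u(t) = -2c_1e^(3t) - 2c_2te^(3t) - 3c_2e^(3t), v(t) = c_1e^(3t) + c_2te^(3t) + 2c_2e^(3t)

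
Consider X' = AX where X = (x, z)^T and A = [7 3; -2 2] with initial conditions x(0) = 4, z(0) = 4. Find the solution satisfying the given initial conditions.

x(t) = 24e^(5t) - 20e^(4t), z(t) = -16e^(5t) + 20e^(4t)

Coefficient matrix A = [[7, 3], [-2, 2]].
Characteristic polynomial det(A - λI) = λ^2 - 9λ + 20 = 0.
Eigenvalues λ = 4, 5.
For λ=4: (A-λI) row 1 is [3, 3], so an eigenvector is (1, -1).
For λ=5: (A-λI) row 1 is [2, 3], so an eigenvector is (-3, 2).
General solution: C_1e^(4t)(1,-1) + C_2e^(5t)(-3,2).
Applying x(0)=4, z(0)=4 gives C_1=-20, C_2=-8.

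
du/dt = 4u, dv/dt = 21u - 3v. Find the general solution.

Coefficient matrix A = [[4, 0], [21, -3]].
Characteristic polynomial det(A - λI) = λ^2 - λ - 12 = 0.
Eigenvalues λ = 4, -3.
For λ=4: (A-λI) row 2 is [21, -7], so an eigenvector is (-1, -3).
For λ=-3: (A-λI) row 1 is [7, 0], so an eigenvector is (0, 1).
General solution: c_1e^(4t)(-1,-3) + c_2e^(-3t)(0,1).

u(t) = -c_1e^(4t), v(t) = -3c_1e^(4t) + c_2e^(-3t)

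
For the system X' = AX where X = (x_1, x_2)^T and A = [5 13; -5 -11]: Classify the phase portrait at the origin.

stable spiral

A = [[5,13],[-5,-11]]; det(A-λI) = λ^2 + 6λ + 10.
λ = -3 ± i: negative real part.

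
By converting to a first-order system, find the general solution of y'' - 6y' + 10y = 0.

Let x_1 = y, x_2 = y'. Then x_1' = x_2 and x_2' = -10x_1 + 6x_2.
A = [[0,1],[-10,6]]; det(A-λI) = λ^2 - 6λ + 10.
Eigenvalues λ = 3 ± i.

y(t) = c_1e^(3t)cos(t) + c_2e^(3t)sin(t)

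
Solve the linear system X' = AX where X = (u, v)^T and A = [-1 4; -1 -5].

u(t) = 2K_1e^(-3t) + 2K_2te^(-3t) + 3K_2e^(-3t), v(t) = -K_1e^(-3t) - K_2te^(-3t) - K_2e^(-3t)

Coefficient matrix A = [[-1, 4], [-1, -5]].
Characteristic polynomial det(A - λI) = λ^2 + 6λ + 9 = 0.
Single eigenvalue λ = -3 with algebraic multiplicity 2.
Eigenvector v = (2,-1); generalized eigenvector w with (A-λI)w=v is (3,-1).
General solution: e^(-3t)[K_1·v + K_2·(t·v + w)].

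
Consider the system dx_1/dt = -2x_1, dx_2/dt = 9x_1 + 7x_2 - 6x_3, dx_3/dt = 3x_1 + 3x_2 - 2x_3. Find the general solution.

x_1(t) = c_1e^(-2t), x_2(t) = -c_1e^(-2t) + 2c_2e^(4t) + c_3e^(t), x_3(t) = c_2e^(4t) + c_3e^(t)

Coefficient matrix A = [[-2, 0, 0], [9, 7, -6], [3, 3, -2]].
det(A - λI) = 0 gives eigenvalues λ = -2, 4, 1.
For λ=-2: eigenvector (1,-1,0).
For λ=4: eigenvector (0,2,1).
For λ=1: eigenvector (0,1,1).
General solution: c_1e^(-2t)(1,-1,0) + c_2e^(4t)(0,2,1) + c_3e^(t)(0,1,1).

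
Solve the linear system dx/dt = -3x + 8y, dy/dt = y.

Coefficient matrix A = [[-3, 8], [0, 1]].
Characteristic polynomial det(A - λI) = λ^2 + 2λ - 3 = 0.
Eigenvalues λ = 1, -3.
For λ=1: (A-λI) row 1 is [-4, 8], so an eigenvector is (2, 1).
For λ=-3: (A-λI) row 1 is [0, 8], so an eigenvector is (1, 0).
General solution: K_1e^(t)(2,1) + K_2e^(-3t)(1,0).

x(t) = 2K_1e^(t) + K_2e^(-3t), y(t) = K_1e^(t)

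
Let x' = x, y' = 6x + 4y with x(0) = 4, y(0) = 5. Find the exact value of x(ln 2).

A = [[1,0],[6,4]]; eigenvalues λ = 4, 1.
Eigenvectors: (0,1) for λ=4, (-1,2) for λ=1.
From the initial condition, c_1 = 13, c_2 = -4.
x(ln 2) = (13)(2^4)(0) + (-4)(2^1)(-1) = 8.

8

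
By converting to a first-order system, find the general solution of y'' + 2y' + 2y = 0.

y(t) = K_1e^(-t)cos(t) + K_2e^(-t)sin(t)

Let x_1 = y, x_2 = y'. Then x_1' = x_2 and x_2' = -2x_1 - 2x_2.
A = [[0,1],[-2,-2]]; det(A-λI) = λ^2 + 2λ + 2.
Eigenvalues λ = -1 ± i.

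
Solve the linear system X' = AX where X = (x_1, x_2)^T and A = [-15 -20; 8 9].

x_1(t) = c_1e^(-3t)sin(4t) - 2c_1e^(-3t)cos(4t) - 2c_2e^(-3t)sin(4t) - c_2e^(-3t)cos(4t), x_2(t) = -c_1e^(-3t)sin(4t) + c_1e^(-3t)cos(4t) + c_2e^(-3t)sin(4t) + c_2e^(-3t)cos(4t)

Coefficient matrix A = [[-15, -20], [8, 9]].
Characteristic polynomial det(A - λI) = λ^2 + 6λ + 25 = 0.
Eigenvalues λ = -3 ± 4i (complex conjugate pair).
For λ=-3+4i: an eigenvector is (-2,1) - i(1,-1) = (-2 - i, 1 + i).
A real fundamental pair from Re and Im of e^((-3+4i)t)v: X_1 = e^(-3t)(cos(4t)·(-2,1) + sin(4t)·(1,-1)), X_2 = e^(-3t)(sin(4t)·(-2,1) - cos(4t)·(1,-1)).
General solution: c_1X_1 + c_2X_2.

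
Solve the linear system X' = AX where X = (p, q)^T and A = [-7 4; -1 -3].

p(t) = 2c_1e^(-5t) + 2c_2te^(-5t) - 3c_2e^(-5t), q(t) = c_1e^(-5t) + c_2te^(-5t) - c_2e^(-5t)

Coefficient matrix A = [[-7, 4], [-1, -3]].
Characteristic polynomial det(A - λI) = λ^2 + 10λ + 25 = 0.
Single eigenvalue λ = -5 with algebraic multiplicity 2.
Eigenvector v = (2,1); generalized eigenvector w with (A-λI)w=v is (-3,-1).
General solution: e^(-5t)[c_1·v + c_2·(t·v + w)].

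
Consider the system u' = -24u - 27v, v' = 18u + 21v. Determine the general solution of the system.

Coefficient matrix A = [[-24, -27], [18, 21]].
Characteristic polynomial det(A - λI) = λ^2 + 3λ - 18 = 0.
Eigenvalues λ = -6, 3.
For λ=-6: (A-λI) row 1 is [-18, -27], so an eigenvector is (-3, 2).
For λ=3: (A-λI) row 1 is [-27, -27], so an eigenvector is (-1, 1).
General solution: K_1e^(-6t)(-3,2) + K_2e^(3t)(-1,1).

u(t) = -3K_1e^(-6t) - K_2e^(3t), v(t) = 2K_1e^(-6t) + K_2e^(3t)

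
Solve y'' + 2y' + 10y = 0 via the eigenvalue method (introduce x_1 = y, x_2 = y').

Let x_1 = y, x_2 = y'. Then x_1' = x_2 and x_2' = -10x_1 - 2x_2.
A = [[0,1],[-10,-2]]; det(A-λI) = λ^2 + 2λ + 10.
Eigenvalues λ = -1 ± 3i.

y(t) = c_1e^(-t)cos(3t) + c_2e^(-t)sin(3t)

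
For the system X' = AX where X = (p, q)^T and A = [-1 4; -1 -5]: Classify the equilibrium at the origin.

stable improper node

A = [[-1,4],[-1,-5]]; det(A-λI) = λ^2 + 6λ + 9.
repeated λ = -3 with a single eigenvector.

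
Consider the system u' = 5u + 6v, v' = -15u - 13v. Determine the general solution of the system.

Coefficient matrix A = [[5, 6], [-15, -13]].
Characteristic polynomial det(A - λI) = λ^2 + 8λ + 25 = 0.
Eigenvalues λ = -4 ± 3i (complex conjugate pair).
For λ=-4+3i: an eigenvector is (1,-1) - i(1,-2) = (1 - i, -1 + 2i).
A real fundamental pair from Re and Im of e^((-4+3i)t)v: X_1 = e^(-4t)(cos(3t)·(1,-1) + sin(3t)·(1,-2)), X_2 = e^(-4t)(sin(3t)·(1,-1) - cos(3t)·(1,-2)).
General solution: c_1X_1 + c_2X_2.

u(t) = c_1e^(-4t)sin(3t) + c_1e^(-4t)cos(3t) + c_2e^(-4t)sin(3t) - c_2e^(-4t)cos(3t), v(t) = -2c_1e^(-4t)sin(3t) - c_1e^(-4t)cos(3t) - c_2e^(-4t)sin(3t) + 2c_2e^(-4t)cos(3t)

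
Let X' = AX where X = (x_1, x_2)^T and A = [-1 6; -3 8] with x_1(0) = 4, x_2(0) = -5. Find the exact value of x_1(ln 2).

A = [[-1,6],[-3,8]]; eigenvalues λ = 2, 5.
Eigenvectors: (2,1) for λ=2, (1,1) for λ=5.
From the initial condition, c_1 = 9, c_2 = -14.
x_1(ln 2) = (9)(2^2)(2) + (-14)(2^5)(1) = -376.

-376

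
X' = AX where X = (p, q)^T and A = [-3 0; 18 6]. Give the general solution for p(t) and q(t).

p(t) = C_1e^(-3t), q(t) = -2C_1e^(-3t) + C_2e^(6t)

Coefficient matrix A = [[-3, 0], [18, 6]].
Characteristic polynomial det(A - λI) = λ^2 - 3λ - 18 = 0.
Eigenvalues λ = -3, 6.
For λ=-3: (A-λI) row 2 is [18, 9], so an eigenvector is (1, -2).
For λ=6: (A-λI) row 1 is [-9, 0], so an eigenvector is (0, 1).
General solution: C_1e^(-3t)(1,-2) + C_2e^(6t)(0,1).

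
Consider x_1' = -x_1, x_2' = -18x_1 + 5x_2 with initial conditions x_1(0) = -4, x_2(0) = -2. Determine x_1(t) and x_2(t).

x_1(t) = -4e^(-t), x_2(t) = 10e^(5t) - 12e^(-t)

Coefficient matrix A = [[-1, 0], [-18, 5]].
Characteristic polynomial det(A - λI) = λ^2 - 4λ - 5 = 0.
Eigenvalues λ = -1, 5.
For λ=-1: (A-λI) row 2 is [-18, 6], so an eigenvector is (1, 3).
For λ=5: (A-λI) row 1 is [-6, 0], so an eigenvector is (0, -1).
General solution: C_1e^(-t)(1,3) + C_2e^(5t)(0,-1).
Applying x_1(0)=-4, x_2(0)=-2 gives C_1=-4, C_2=-10.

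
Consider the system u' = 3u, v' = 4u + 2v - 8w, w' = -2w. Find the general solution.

u(t) = c_1e^(3t), v(t) = 4c_1e^(3t) + c_2e^(2t) + 2c_3e^(-2t), w(t) = c_3e^(-2t)

Coefficient matrix A = [[3, 0, 0], [4, 2, -8], [0, 0, -2]].
det(A - λI) = 0 gives eigenvalues λ = 3, 2, -2.
For λ=3: eigenvector (1,4,0).
For λ=2: eigenvector (0,1,0).
For λ=-2: eigenvector (0,2,1).
General solution: c_1e^(3t)(1,4,0) + c_2e^(2t)(0,1,0) + c_3e^(-2t)(0,2,1).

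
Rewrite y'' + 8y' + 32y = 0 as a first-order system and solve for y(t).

y(t) = K_1e^(-4t)cos(4t) + K_2e^(-4t)sin(4t)

Let x_1 = y, x_2 = y'. Then x_1' = x_2 and x_2' = -32x_1 - 8x_2.
A = [[0,1],[-32,-8]]; det(A-λI) = λ^2 + 8λ + 32.
Eigenvalues λ = -4 ± 4i.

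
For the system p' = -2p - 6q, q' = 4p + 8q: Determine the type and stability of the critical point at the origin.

A = [[-2,-6],[4,8]]; det(A-λI) = λ^2 - 6λ + 8.
λ = 4, 2: both positive.

unstable node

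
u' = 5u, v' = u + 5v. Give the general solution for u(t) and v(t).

Coefficient matrix A = [[5, 0], [1, 5]].
Characteristic polynomial det(A - λI) = λ^2 - 10λ + 25 = 0.
Single eigenvalue λ = 5 with algebraic multiplicity 2.
Eigenvector v = (0,1); generalized eigenvector w with (A-λI)w=v is (1,-2).
General solution: e^(5t)[c_1·v + c_2·(t·v + w)].

u(t) = c_2e^(5t), v(t) = c_1e^(5t) + c_2te^(5t) - 2c_2e^(5t)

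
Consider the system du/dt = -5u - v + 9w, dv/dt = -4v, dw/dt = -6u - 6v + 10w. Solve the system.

u(t) = 3K_1e^(t) - K_2e^(-4t) + K_3e^(4t), v(t) = K_2e^(-4t), w(t) = 2K_1e^(t) + K_3e^(4t)

Coefficient matrix A = [[-5, -1, 9], [0, -4, 0], [-6, -6, 10]].
det(A - λI) = 0 gives eigenvalues λ = 1, -4, 4.
For λ=1: eigenvector (3,0,2).
For λ=-4: eigenvector (-1,1,0).
For λ=4: eigenvector (1,0,1).
General solution: K_1e^(t)(3,0,2) + K_2e^(-4t)(-1,1,0) + K_3e^(4t)(1,0,1).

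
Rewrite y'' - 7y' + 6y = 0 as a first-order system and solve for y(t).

y(t) = C_1e^(6t) + C_2e^(t)

Let x_1 = y, x_2 = y'. Then x_1' = x_2 and x_2' = -6x_1 + 7x_2.
A = [[0,1],[-6,7]]; det(A-λI) = λ^2 - 7λ + 6.
Eigenvalues λ = 6, 1 with eigenvectors (1,6), (1,1).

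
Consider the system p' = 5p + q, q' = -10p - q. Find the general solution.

Coefficient matrix A = [[5, 1], [-10, -1]].
Characteristic polynomial det(A - λI) = λ^2 - 4λ + 5 = 0.
Eigenvalues λ = 2 ± i (complex conjugate pair).
For λ=2+i: an eigenvector is (0,-1) - i(-1,3) = (0 + i, -1 - 3i).
A real fundamental pair from Re and Im of e^((2+i)t)v: X_1 = e^(2t)(cos(t)·(0,-1) + sin(t)·(-1,3)), X_2 = e^(2t)(sin(t)·(0,-1) - cos(t)·(-1,3)).
General solution: c_1X_1 + c_2X_2.

p(t) = -c_1e^(2t)sin(t) + c_2e^(2t)cos(t), q(t) = 3c_1e^(2t)sin(t) - c_1e^(2t)cos(t) - c_2e^(2t)sin(t) - 3c_2e^(2t)cos(t)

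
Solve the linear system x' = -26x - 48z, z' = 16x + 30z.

Coefficient matrix A = [[-26, -48], [16, 30]].
Characteristic polynomial det(A - λI) = λ^2 - 4λ - 12 = 0.
Eigenvalues λ = 6, -2.
For λ=6: (A-λI) row 1 is [-32, -48], so an eigenvector is (3, -2).
For λ=-2: (A-λI) row 1 is [-24, -48], so an eigenvector is (2, -1).
General solution: C_1e^(6t)(3,-2) + C_2e^(-2t)(2,-1).

x(t) = 3C_1e^(6t) + 2C_2e^(-2t), z(t) = -2C_1e^(6t) - C_2e^(-2t)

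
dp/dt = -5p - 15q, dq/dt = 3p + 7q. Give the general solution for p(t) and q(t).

p(t) = -K_1e^(t)sin(3t) - 2K_1e^(t)cos(3t) - 2K_2e^(t)sin(3t) + K_2e^(t)cos(3t), q(t) = K_1e^(t)cos(3t) + K_2e^(t)sin(3t)

Coefficient matrix A = [[-5, -15], [3, 7]].
Characteristic polynomial det(A - λI) = λ^2 - 2λ + 10 = 0.
Eigenvalues λ = 1 ± 3i (complex conjugate pair).
For λ=1+3i: an eigenvector is (-2,1) - i(-1,0) = (-2 + i, 1).
A real fundamental pair from Re and Im of e^((1+3i)t)v: X_1 = e^(t)(cos(3t)·(-2,1) + sin(3t)·(-1,0)), X_2 = e^(t)(sin(3t)·(-2,1) - cos(3t)·(-1,0)).
General solution: K_1X_1 + K_2X_2.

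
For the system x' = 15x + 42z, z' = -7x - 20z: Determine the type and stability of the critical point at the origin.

A = [[15,42],[-7,-20]]; det(A-λI) = λ^2 + 5λ - 6.
λ = 1, -6: opposite signs.

saddle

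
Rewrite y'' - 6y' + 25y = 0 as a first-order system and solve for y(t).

Let x_1 = y, x_2 = y'. Then x_1' = x_2 and x_2' = -25x_1 + 6x_2.
A = [[0,1],[-25,6]]; det(A-λI) = λ^2 - 6λ + 25.
Eigenvalues λ = 3 ± 4i.

y(t) = c_1e^(3t)cos(4t) + c_2e^(3t)sin(4t)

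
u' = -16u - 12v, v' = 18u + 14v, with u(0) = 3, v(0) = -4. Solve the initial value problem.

u(t) = 2e^(2t) + e^(-4t), v(t) = -3e^(2t) - e^(-4t)

Coefficient matrix A = [[-16, -12], [18, 14]].
Characteristic polynomial det(A - λI) = λ^2 + 2λ - 8 = 0.
Eigenvalues λ = -4, 2.
For λ=-4: (A-λI) row 1 is [-12, -12], so an eigenvector is (-1, 1).
For λ=2: (A-λI) row 1 is [-18, -12], so an eigenvector is (-2, 3).
General solution: K_1e^(-4t)(-1,1) + K_2e^(2t)(-2,3).
Applying u(0)=3, v(0)=-4 gives K_1=-1, K_2=-1.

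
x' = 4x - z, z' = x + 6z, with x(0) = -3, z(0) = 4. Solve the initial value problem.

Coefficient matrix A = [[4, -1], [1, 6]].
Characteristic polynomial det(A - λI) = λ^2 - 10λ + 25 = 0.
Single eigenvalue λ = 5 with algebraic multiplicity 2.
Eigenvector v = (1,-1); generalized eigenvector w with (A-λI)w=v is (-2,1).
General solution: e^(5t)[C_1·v + C_2·(t·v + w)].
Applying x(0)=-3, z(0)=4 gives C_1=-5, C_2=-1.

x(t) = -te^(5t) - 3e^(5t), z(t) = te^(5t) + 4e^(5t)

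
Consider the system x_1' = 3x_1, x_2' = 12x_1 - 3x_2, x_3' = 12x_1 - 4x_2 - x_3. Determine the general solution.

Coefficient matrix A = [[3, 0, 0], [12, -3, 0], [12, -4, -1]].
det(A - λI) = 0 gives eigenvalues λ = -3, 3, -1.
For λ=-3: eigenvector (0,1,2).
For λ=3: eigenvector (1,2,1).
For λ=-1: eigenvector (0,0,1).
General solution: c_1e^(-3t)(0,1,2) + c_2e^(3t)(1,2,1) + c_3e^(-t)(0,0,1).

x_1(t) = c_2e^(3t), x_2(t) = c_1e^(-3t) + 2c_2e^(3t), x_3(t) = 2c_1e^(-3t) + c_2e^(3t) + c_3e^(-t)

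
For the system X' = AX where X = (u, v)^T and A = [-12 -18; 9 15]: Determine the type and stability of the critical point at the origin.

A = [[-12,-18],[9,15]]; det(A-λI) = λ^2 - 3λ - 18.
λ = 6, -3: opposite signs.

saddle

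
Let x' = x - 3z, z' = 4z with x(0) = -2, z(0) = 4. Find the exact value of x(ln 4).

-1016

A = [[1,-3],[0,4]]; eigenvalues λ = 1, 4.
Eigenvectors: (-1,0) for λ=1, (-1,1) for λ=4.
From the initial condition, c_1 = -2, c_2 = 4.
x(ln 4) = (-2)(4^1)(-1) + (4)(4^4)(-1) = -1016.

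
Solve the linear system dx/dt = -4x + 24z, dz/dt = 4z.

x(t) = -3C_1e^(4t) + C_2e^(-4t), z(t) = -C_1e^(4t)

Coefficient matrix A = [[-4, 24], [0, 4]].
Characteristic polynomial det(A - λI) = λ^2 - 16 = 0.
Eigenvalues λ = 4, -4.
For λ=4: (A-λI) row 1 is [-8, 24], so an eigenvector is (-3, -1).
For λ=-4: (A-λI) row 1 is [0, 24], so an eigenvector is (1, 0).
General solution: C_1e^(4t)(-3,-1) + C_2e^(-4t)(1,0).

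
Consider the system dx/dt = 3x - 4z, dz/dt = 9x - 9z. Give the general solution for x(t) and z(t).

x(t) = -2c_1e^(-3t) - 2c_2te^(-3t) + c_2e^(-3t), z(t) = -3c_1e^(-3t) - 3c_2te^(-3t) + 2c_2e^(-3t)

Coefficient matrix A = [[3, -4], [9, -9]].
Characteristic polynomial det(A - λI) = λ^2 + 6λ + 9 = 0.
Single eigenvalue λ = -3 with algebraic multiplicity 2.
Eigenvector v = (-2,-3); generalized eigenvector w with (A-λI)w=v is (1,2).
General solution: e^(-3t)[c_1·v + c_2·(t·v + w)].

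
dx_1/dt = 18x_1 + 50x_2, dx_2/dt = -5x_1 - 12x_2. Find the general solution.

Coefficient matrix A = [[18, 50], [-5, -12]].
Characteristic polynomial det(A - λI) = λ^2 - 6λ + 34 = 0.
Eigenvalues λ = 3 ± 5i (complex conjugate pair).
For λ=3+5i: an eigenvector is (-1,0) - i(-3,1) = (-1 + 3i, 0 - i).
A real fundamental pair from Re and Im of e^((3+5i)t)v: X_1 = e^(3t)(cos(5t)·(-1,0) + sin(5t)·(-3,1)), X_2 = e^(3t)(sin(5t)·(-1,0) - cos(5t)·(-3,1)).
General solution: C_1X_1 + C_2X_2.

x_1(t) = -3C_1e^(3t)sin(5t) - C_1e^(3t)cos(5t) - C_2e^(3t)sin(5t) + 3C_2e^(3t)cos(5t), x_2(t) = C_1e^(3t)sin(5t) - C_2e^(3t)cos(5t)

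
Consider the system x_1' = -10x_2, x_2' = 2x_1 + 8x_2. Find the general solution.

Coefficient matrix A = [[0, -10], [2, 8]].
Characteristic polynomial det(A - λI) = λ^2 - 8λ + 20 = 0.
Eigenvalues λ = 4 ± 2i (complex conjugate pair).
For λ=4+2i: an eigenvector is (-1,0) - i(2,-1) = (-1 - 2i, 0 + i).
A real fundamental pair from Re and Im of e^((4+2i)t)v: X_1 = e^(4t)(cos(2t)·(-1,0) + sin(2t)·(2,-1)), X_2 = e^(4t)(sin(2t)·(-1,0) - cos(2t)·(2,-1)).
General solution: C_1X_1 + C_2X_2.

x_1(t) = 2C_1e^(4t)sin(2t) - C_1e^(4t)cos(2t) - C_2e^(4t)sin(2t) - 2C_2e^(4t)cos(2t), x_2(t) = -C_1e^(4t)sin(2t) + C_2e^(4t)cos(2t)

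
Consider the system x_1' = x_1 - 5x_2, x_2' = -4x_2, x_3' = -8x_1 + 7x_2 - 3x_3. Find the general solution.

x_1(t) = c_1e^(t) + c_2e^(-4t), x_2(t) = c_2e^(-4t), x_3(t) = -2c_1e^(t) + c_2e^(-4t) + c_3e^(-3t)

Coefficient matrix A = [[1, -5, 0], [0, -4, 0], [-8, 7, -3]].
det(A - λI) = 0 gives eigenvalues λ = 1, -4, -3.
For λ=1: eigenvector (1,0,-2).
For λ=-4: eigenvector (1,1,1).
For λ=-3: eigenvector (0,0,1).
General solution: c_1e^(t)(1,0,-2) + c_2e^(-4t)(1,1,1) + c_3e^(-3t)(0,0,1).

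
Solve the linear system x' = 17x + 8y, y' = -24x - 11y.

x(t) = 2K_1e^(5t) - K_2e^(t), y(t) = -3K_1e^(5t) + 2K_2e^(t)

Coefficient matrix A = [[17, 8], [-24, -11]].
Characteristic polynomial det(A - λI) = λ^2 - 6λ + 5 = 0.
Eigenvalues λ = 5, 1.
For λ=5: (A-λI) row 1 is [12, 8], so an eigenvector is (2, -3).
For λ=1: (A-λI) row 1 is [16, 8], so an eigenvector is (-1, 2).
General solution: K_1e^(5t)(2,-3) + K_2e^(t)(-1,2).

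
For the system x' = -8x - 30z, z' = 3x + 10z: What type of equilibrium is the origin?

A = [[-8,-30],[3,10]]; det(A-λI) = λ^2 - 2λ + 10.
λ = 1 ± 3i: positive real part.

unstable spiral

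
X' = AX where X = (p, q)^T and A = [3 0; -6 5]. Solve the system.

p(t) = c_2e^(3t), q(t) = c_1e^(5t) + 3c_2e^(3t)

Coefficient matrix A = [[3, 0], [-6, 5]].
Characteristic polynomial det(A - λI) = λ^2 - 8λ + 15 = 0.
Eigenvalues λ = 5, 3.
For λ=5: (A-λI) row 1 is [-2, 0], so an eigenvector is (0, 1).
For λ=3: (A-λI) row 2 is [-6, 2], so an eigenvector is (1, 3).
General solution: c_1e^(5t)(0,1) + c_2e^(3t)(1,3).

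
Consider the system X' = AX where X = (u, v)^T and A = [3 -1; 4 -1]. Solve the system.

Coefficient matrix A = [[3, -1], [4, -1]].
Characteristic polynomial det(A - λI) = λ^2 - 2λ + 1 = 0.
Single eigenvalue λ = 1 with algebraic multiplicity 2.
Eigenvector v = (-1,-2); generalized eigenvector w with (A-λI)w=v is (-2,-3).
General solution: e^(t)[C_1·v + C_2·(t·v + w)].

u(t) = -C_1e^(t) - C_2te^(t) - 2C_2e^(t), v(t) = -2C_1e^(t) - 2C_2te^(t) - 3C_2e^(t)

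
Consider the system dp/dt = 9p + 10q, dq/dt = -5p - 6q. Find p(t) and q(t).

p(t) = 2K_1e^(4t) + K_2e^(-t), q(t) = -K_1e^(4t) - K_2e^(-t)

Coefficient matrix A = [[9, 10], [-5, -6]].
Characteristic polynomial det(A - λI) = λ^2 - 3λ - 4 = 0.
Eigenvalues λ = 4, -1.
For λ=4: (A-λI) row 1 is [5, 10], so an eigenvector is (2, -1).
For λ=-1: (A-λI) row 1 is [10, 10], so an eigenvector is (1, -1).
General solution: K_1e^(4t)(2,-1) + K_2e^(-t)(1,-1).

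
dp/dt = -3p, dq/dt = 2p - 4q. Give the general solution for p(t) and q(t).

p(t) = -c_2e^(-3t), q(t) = c_1e^(-4t) - 2c_2e^(-3t)

Coefficient matrix A = [[-3, 0], [2, -4]].
Characteristic polynomial det(A - λI) = λ^2 + 7λ + 12 = 0.
Eigenvalues λ = -4, -3.
For λ=-4: (A-λI) row 1 is [1, 0], so an eigenvector is (0, 1).
For λ=-3: (A-λI) row 2 is [2, -1], so an eigenvector is (-1, -2).
General solution: c_1e^(-4t)(0,1) + c_2e^(-3t)(-1,-2).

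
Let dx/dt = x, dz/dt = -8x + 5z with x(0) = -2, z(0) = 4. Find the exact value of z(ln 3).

1932

A = [[1,0],[-8,5]]; eigenvalues λ = 5, 1.
Eigenvectors: (0,-1) for λ=5, (-1,-2) for λ=1.
From the initial condition, c_1 = -8, c_2 = 2.
z(ln 3) = (-8)(3^5)(-1) + (2)(3^1)(-2) = 1932.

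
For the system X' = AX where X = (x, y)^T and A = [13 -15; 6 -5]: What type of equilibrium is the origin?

A = [[13,-15],[6,-5]]; det(A-λI) = λ^2 - 8λ + 25.
λ = 4 ± 3i: positive real part.

unstable spiral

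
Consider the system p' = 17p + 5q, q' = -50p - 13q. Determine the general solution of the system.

Coefficient matrix A = [[17, 5], [-50, -13]].
Characteristic polynomial det(A - λI) = λ^2 - 4λ + 29 = 0.
Eigenvalues λ = 2 ± 5i (complex conjugate pair).
For λ=2+5i: an eigenvector is (-1,3) - i(0,1) = (-1, 3 - i).
A real fundamental pair from Re and Im of e^((2+5i)t)v: X_1 = e^(2t)(cos(5t)·(-1,3) + sin(5t)·(0,1)), X_2 = e^(2t)(sin(5t)·(-1,3) - cos(5t)·(0,1)).
General solution: C_1X_1 + C_2X_2.

p(t) = -C_1e^(2t)cos(5t) - C_2e^(2t)sin(5t), q(t) = C_1e^(2t)sin(5t) + 3C_1e^(2t)cos(5t) + 3C_2e^(2t)sin(5t) - C_2e^(2t)cos(5t)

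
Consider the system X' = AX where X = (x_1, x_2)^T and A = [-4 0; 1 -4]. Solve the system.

Coefficient matrix A = [[-4, 0], [1, -4]].
Characteristic polynomial det(A - λI) = λ^2 + 8λ + 16 = 0.
Single eigenvalue λ = -4 with algebraic multiplicity 2.
Eigenvector v = (0,1); generalized eigenvector w with (A-λI)w=v is (1,2).
General solution: e^(-4t)[C_1·v + C_2·(t·v + w)].

x_1(t) = C_2e^(-4t), x_2(t) = C_1e^(-4t) + C_2te^(-4t) + 2C_2e^(-4t)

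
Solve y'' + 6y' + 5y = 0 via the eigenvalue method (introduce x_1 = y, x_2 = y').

y(t) = C_1e^(-5t) + C_2e^(-t)

Let x_1 = y, x_2 = y'. Then x_1' = x_2 and x_2' = -5x_1 - 6x_2.
A = [[0,1],[-5,-6]]; det(A-λI) = λ^2 + 6λ + 5.
Eigenvalues λ = -5, -1 with eigenvectors (1,-5), (1,-1).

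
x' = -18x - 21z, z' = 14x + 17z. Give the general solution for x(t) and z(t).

x(t) = C_1e^(3t) + 3C_2e^(-4t), z(t) = -C_1e^(3t) - 2C_2e^(-4t)

Coefficient matrix A = [[-18, -21], [14, 17]].
Characteristic polynomial det(A - λI) = λ^2 + λ - 12 = 0.
Eigenvalues λ = 3, -4.
For λ=3: (A-λI) row 1 is [-21, -21], so an eigenvector is (1, -1).
For λ=-4: (A-λI) row 1 is [-14, -21], so an eigenvector is (3, -2).
General solution: C_1e^(3t)(1,-1) + C_2e^(-4t)(3,-2).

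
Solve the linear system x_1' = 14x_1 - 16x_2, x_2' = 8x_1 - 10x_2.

Coefficient matrix A = [[14, -16], [8, -10]].
Characteristic polynomial det(A - λI) = λ^2 - 4λ - 12 = 0.
Eigenvalues λ = 6, -2.
For λ=6: (A-λI) row 1 is [8, -16], so an eigenvector is (-2, -1).
For λ=-2: (A-λI) row 1 is [16, -16], so an eigenvector is (1, 1).
General solution: C_1e^(6t)(-2,-1) + C_2e^(-2t)(1,1).

x_1(t) = -2C_1e^(6t) + C_2e^(-2t), x_2(t) = -C_1e^(6t) + C_2e^(-2t)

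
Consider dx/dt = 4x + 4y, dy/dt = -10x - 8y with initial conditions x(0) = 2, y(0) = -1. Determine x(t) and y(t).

Coefficient matrix A = [[4, 4], [-10, -8]].
Characteristic polynomial det(A - λI) = λ^2 + 4λ + 8 = 0.
Eigenvalues λ = -2 ± 2i (complex conjugate pair).
For λ=-2+2i: an eigenvector is (1,-1) - i(1,-2) = (1 - i, -1 + 2i).
A real fundamental pair from Re and Im of e^((-2+2i)t)v: X_1 = e^(-2t)(cos(2t)·(1,-1) + sin(2t)·(1,-2)), X_2 = e^(-2t)(sin(2t)·(1,-1) - cos(2t)·(1,-2)).
General solution: K_1X_1 + K_2X_2.
Applying x(0)=2, y(0)=-1 gives K_1=3, K_2=1.

x(t) = 4e^(-2t)sin(2t) + 2e^(-2t)cos(2t), y(t) = -7e^(-2t)sin(2t) - e^(-2t)cos(2t)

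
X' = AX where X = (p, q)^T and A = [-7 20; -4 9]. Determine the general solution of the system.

Coefficient matrix A = [[-7, 20], [-4, 9]].
Characteristic polynomial det(A - λI) = λ^2 - 2λ + 17 = 0.
Eigenvalues λ = 1 ± 4i (complex conjugate pair).
For λ=1+4i: an eigenvector is (2,1) - i(1,0) = (2 - i, 1).
A real fundamental pair from Re and Im of e^((1+4i)t)v: X_1 = e^(t)(cos(4t)·(2,1) + sin(4t)·(1,0)), X_2 = e^(t)(sin(4t)·(2,1) - cos(4t)·(1,0)).
General solution: c_1X_1 + c_2X_2.

p(t) = c_1e^(t)sin(4t) + 2c_1e^(t)cos(4t) + 2c_2e^(t)sin(4t) - c_2e^(t)cos(4t), q(t) = c_1e^(t)cos(4t) + c_2e^(t)sin(4t)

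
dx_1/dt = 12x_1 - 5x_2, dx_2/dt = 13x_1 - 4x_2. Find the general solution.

x_1(t) = -C_1e^(4t)sin(t) - 2C_1e^(4t)cos(t) - 2C_2e^(4t)sin(t) + C_2e^(4t)cos(t), x_2(t) = -2C_1e^(4t)sin(t) - 3C_1e^(4t)cos(t) - 3C_2e^(4t)sin(t) + 2C_2e^(4t)cos(t)

Coefficient matrix A = [[12, -5], [13, -4]].
Characteristic polynomial det(A - λI) = λ^2 - 8λ + 17 = 0.
Eigenvalues λ = 4 ± i (complex conjugate pair).
For λ=4+i: an eigenvector is (-2,-3) - i(-1,-2) = (-2 + i, -3 + 2i).
A real fundamental pair from Re and Im of e^((4+i)t)v: X_1 = e^(4t)(cos(t)·(-2,-3) + sin(t)·(-1,-2)), X_2 = e^(4t)(sin(t)·(-2,-3) - cos(t)·(-1,-2)).
General solution: C_1X_1 + C_2X_2.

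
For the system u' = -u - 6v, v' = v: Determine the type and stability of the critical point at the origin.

saddle

A = [[-1,-6],[0,1]]; det(A-λI) = λ^2 - 1.
λ = -1, 1: opposite signs.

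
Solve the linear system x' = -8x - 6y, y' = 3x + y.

x(t) = K_1e^(-2t) - 2K_2e^(-5t), y(t) = -K_1e^(-2t) + K_2e^(-5t)

Coefficient matrix A = [[-8, -6], [3, 1]].
Characteristic polynomial det(A - λI) = λ^2 + 7λ + 10 = 0.
Eigenvalues λ = -2, -5.
For λ=-2: (A-λI) row 1 is [-6, -6], so an eigenvector is (1, -1).
For λ=-5: (A-λI) row 1 is [-3, -6], so an eigenvector is (-2, 1).
General solution: K_1e^(-2t)(1,-1) + K_2e^(-5t)(-2,1).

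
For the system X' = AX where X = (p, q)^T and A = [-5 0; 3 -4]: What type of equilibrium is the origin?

stable node

A = [[-5,0],[3,-4]]; det(A-λI) = λ^2 + 9λ + 20.
λ = -4, -5: both negative.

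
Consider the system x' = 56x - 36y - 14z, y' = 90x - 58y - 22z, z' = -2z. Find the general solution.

x(t) = 3C_1e^(-4t) - 2C_2e^(2t) - C_3e^(-2t), y(t) = 5C_1e^(-4t) - 3C_2e^(2t) - 2C_3e^(-2t), z(t) = C_3e^(-2t)

Coefficient matrix A = [[56, -36, -14], [90, -58, -22], [0, 0, -2]].
det(A - λI) = 0 gives eigenvalues λ = -4, 2, -2.
For λ=-4: eigenvector (3,5,0).
For λ=2: eigenvector (-2,-3,0).
For λ=-2: eigenvector (-1,-2,1).
General solution: C_1e^(-4t)(3,5,0) + C_2e^(2t)(-2,-3,0) + C_3e^(-2t)(-1,-2,1).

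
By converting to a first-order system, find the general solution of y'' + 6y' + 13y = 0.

y(t) = c_1e^(-3t)cos(2t) + c_2e^(-3t)sin(2t)

Let x_1 = y, x_2 = y'. Then x_1' = x_2 and x_2' = -13x_1 - 6x_2.
A = [[0,1],[-13,-6]]; det(A-λI) = λ^2 + 6λ + 13.
Eigenvalues λ = -3 ± 2i.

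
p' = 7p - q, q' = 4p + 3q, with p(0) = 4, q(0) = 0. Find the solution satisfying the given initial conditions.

p(t) = 8te^(5t) + 4e^(5t), q(t) = 16te^(5t)

Coefficient matrix A = [[7, -1], [4, 3]].
Characteristic polynomial det(A - λI) = λ^2 - 10λ + 25 = 0.
Single eigenvalue λ = 5 with algebraic multiplicity 2.
Eigenvector v = (1,2); generalized eigenvector w with (A-λI)w=v is (0,-1).
General solution: e^(5t)[K_1·v + K_2·(t·v + w)].
Applying p(0)=4, q(0)=0 gives K_1=4, K_2=8.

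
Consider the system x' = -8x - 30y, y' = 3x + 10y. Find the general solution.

Coefficient matrix A = [[-8, -30], [3, 10]].
Characteristic polynomial det(A - λI) = λ^2 - 2λ + 10 = 0.
Eigenvalues λ = 1 ± 3i (complex conjugate pair).
For λ=1+3i: an eigenvector is (3,-1) - i(1,0) = (3 - i, -1).
A real fundamental pair from Re and Im of e^((1+3i)t)v: X_1 = e^(t)(cos(3t)·(3,-1) + sin(3t)·(1,0)), X_2 = e^(t)(sin(3t)·(3,-1) - cos(3t)·(1,0)).
General solution: c_1X_1 + c_2X_2.

x(t) = c_1e^(t)sin(3t) + 3c_1e^(t)cos(3t) + 3c_2e^(t)sin(3t) - c_2e^(t)cos(3t), y(t) = -c_1e^(t)cos(3t) - c_2e^(t)sin(3t)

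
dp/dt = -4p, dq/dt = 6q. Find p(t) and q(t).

Coefficient matrix A = [[-4, 0], [0, 6]].
Characteristic polynomial det(A - λI) = λ^2 - 2λ - 24 = 0.
Eigenvalues λ = 6, -4.
For λ=6: (A-λI) row 1 is [-10, 0], so an eigenvector is (0, -1).
For λ=-4: (A-λI) row 2 is [0, 10], so an eigenvector is (1, 0).
General solution: K_1e^(6t)(0,-1) + K_2e^(-4t)(1,0).

p(t) = K_2e^(-4t), q(t) = -K_1e^(6t)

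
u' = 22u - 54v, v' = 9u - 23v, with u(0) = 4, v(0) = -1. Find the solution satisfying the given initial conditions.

Coefficient matrix A = [[22, -54], [9, -23]].
Characteristic polynomial det(A - λI) = λ^2 + λ - 20 = 0.
Eigenvalues λ = 4, -5.
For λ=4: (A-λI) row 1 is [18, -54], so an eigenvector is (3, 1).
For λ=-5: (A-λI) row 1 is [27, -54], so an eigenvector is (-2, -1).
General solution: c_1e^(4t)(3,1) + c_2e^(-5t)(-2,-1).
Applying u(0)=4, v(0)=-1 gives c_1=6, c_2=7.

u(t) = 18e^(4t) - 14e^(-5t), v(t) = 6e^(4t) - 7e^(-5t)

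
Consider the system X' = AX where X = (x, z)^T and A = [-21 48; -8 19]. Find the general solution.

x(t) = -3C_1e^(-5t) + 2C_2e^(3t), z(t) = -C_1e^(-5t) + C_2e^(3t)

Coefficient matrix A = [[-21, 48], [-8, 19]].
Characteristic polynomial det(A - λI) = λ^2 + 2λ - 15 = 0.
Eigenvalues λ = -5, 3.
For λ=-5: (A-λI) row 1 is [-16, 48], so an eigenvector is (-3, -1).
For λ=3: (A-λI) row 1 is [-24, 48], so an eigenvector is (2, 1).
General solution: C_1e^(-5t)(-3,-1) + C_2e^(3t)(2,1).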